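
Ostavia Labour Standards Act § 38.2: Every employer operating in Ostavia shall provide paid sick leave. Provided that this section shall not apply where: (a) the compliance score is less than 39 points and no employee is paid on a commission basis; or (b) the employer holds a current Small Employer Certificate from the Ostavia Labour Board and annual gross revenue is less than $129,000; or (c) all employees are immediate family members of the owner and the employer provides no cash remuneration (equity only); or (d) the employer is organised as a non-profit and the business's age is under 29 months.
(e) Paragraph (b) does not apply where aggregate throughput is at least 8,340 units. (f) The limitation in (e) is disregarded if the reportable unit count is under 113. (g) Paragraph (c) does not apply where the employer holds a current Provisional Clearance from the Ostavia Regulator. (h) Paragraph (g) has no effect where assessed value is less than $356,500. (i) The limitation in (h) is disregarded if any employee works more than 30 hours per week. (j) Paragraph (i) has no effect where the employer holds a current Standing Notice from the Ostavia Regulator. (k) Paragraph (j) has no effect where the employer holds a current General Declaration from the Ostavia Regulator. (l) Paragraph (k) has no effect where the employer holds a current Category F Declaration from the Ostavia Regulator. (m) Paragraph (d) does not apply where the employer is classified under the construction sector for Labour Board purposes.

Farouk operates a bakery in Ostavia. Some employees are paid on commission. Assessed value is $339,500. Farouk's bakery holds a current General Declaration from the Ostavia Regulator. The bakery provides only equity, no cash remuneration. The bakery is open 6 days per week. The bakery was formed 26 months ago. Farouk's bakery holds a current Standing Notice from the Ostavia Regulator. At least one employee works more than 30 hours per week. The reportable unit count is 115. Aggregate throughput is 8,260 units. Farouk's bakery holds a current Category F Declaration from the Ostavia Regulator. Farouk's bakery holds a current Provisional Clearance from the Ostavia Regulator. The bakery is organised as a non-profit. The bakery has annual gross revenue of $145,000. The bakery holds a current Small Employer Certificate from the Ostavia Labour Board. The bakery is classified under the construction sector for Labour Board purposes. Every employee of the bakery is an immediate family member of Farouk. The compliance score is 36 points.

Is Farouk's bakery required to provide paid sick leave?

No — exception (c) applies; Farouk's bakery is not required to provide paid sick leave.

Exception (a) requires that no employee is paid on a commission basis; but some employees are paid on commission, so (a) is unavailable.
Exception (b) does not apply: annual gross revenue is $145,000, not less than $129,000.
All of (c)'s requirements are met (every employee is an immediate family member; remuneration is equity-only). As to paragraphs (g)–(l): (g) is engaged (a current Provisional Clearance is held), but is set aside by (h): (h) operates against (g): assessed value is $339,500, less than the $356,500 limit. (i) applies (at least one employee exceeds 30 hours/week), but is itself disapplied by (j): (j) is triggered — a current Standing Notice is held. (k) would limit (j) — a current General Declaration is held — but (l) sets (k) aside: (l) is triggered — a current Category F Declaration is held. Exception (c) stands.
All of (d)'s requirements are met (the employer is a non-profit; the business's age is 26 months, under the 29 months limit). Turning to paragraph (m): (m) operates against (d): the bakery is classified under the construction sector. So (d) is unavailable.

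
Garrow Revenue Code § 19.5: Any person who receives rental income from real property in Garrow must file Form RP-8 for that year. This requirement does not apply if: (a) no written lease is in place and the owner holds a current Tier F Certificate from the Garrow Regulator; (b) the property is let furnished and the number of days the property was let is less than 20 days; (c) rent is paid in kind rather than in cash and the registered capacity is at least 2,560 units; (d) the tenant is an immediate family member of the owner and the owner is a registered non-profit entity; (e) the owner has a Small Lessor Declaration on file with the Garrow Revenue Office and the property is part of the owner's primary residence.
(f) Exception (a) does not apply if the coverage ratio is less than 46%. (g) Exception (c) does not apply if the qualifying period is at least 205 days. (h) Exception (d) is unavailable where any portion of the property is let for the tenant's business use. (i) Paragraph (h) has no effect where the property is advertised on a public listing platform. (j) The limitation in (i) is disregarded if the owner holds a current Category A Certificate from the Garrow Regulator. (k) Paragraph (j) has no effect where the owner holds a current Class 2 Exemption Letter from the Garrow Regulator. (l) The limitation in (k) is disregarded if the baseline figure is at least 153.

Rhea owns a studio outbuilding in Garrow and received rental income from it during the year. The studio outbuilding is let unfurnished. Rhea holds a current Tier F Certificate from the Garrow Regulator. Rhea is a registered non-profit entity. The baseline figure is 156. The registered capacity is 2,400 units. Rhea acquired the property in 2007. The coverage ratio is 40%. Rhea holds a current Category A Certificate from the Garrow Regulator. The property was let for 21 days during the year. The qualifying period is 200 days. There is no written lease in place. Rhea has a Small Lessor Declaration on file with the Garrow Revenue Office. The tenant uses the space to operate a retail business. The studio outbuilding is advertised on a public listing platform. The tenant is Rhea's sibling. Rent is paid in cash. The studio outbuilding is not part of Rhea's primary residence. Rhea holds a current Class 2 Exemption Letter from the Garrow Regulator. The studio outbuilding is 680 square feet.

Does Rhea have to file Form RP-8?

All of (a)'s requirements are met (there is no written lease; a current Tier F Certificate is held). Turning to paragraph (f): (f) is engaged — the coverage ratio is 40%, less than the 46% limit. Exception (a) does not apply.
Exception (b) does not apply: the property is let unfurnished.
Exception (c) fails — rent is paid in cash.
Exception (d): the tenant is an immediate family member; Rhea is a registered non-profit — every condition holds. But: (h) is triggered — the space is let for business use. (i) is triggered (the property is publicly advertised), but is displaced by (j): (j) operates against (i): a current Category A Certificate is held. (k) would limit (j) — a current Class 2 Exemption Letter is held — but (l) sets (k) aside: (l) operates — the baseline figure is 156, meeting the 153 threshold. Exception (d) does not apply.
Exception (e) requires that the property is part of the owner's primary residence; but the studio outbuilding is not part of the primary residence, so (e) is unavailable.
No exception applies. The general rule governs.

Yes — Rhea must file Form RP-8.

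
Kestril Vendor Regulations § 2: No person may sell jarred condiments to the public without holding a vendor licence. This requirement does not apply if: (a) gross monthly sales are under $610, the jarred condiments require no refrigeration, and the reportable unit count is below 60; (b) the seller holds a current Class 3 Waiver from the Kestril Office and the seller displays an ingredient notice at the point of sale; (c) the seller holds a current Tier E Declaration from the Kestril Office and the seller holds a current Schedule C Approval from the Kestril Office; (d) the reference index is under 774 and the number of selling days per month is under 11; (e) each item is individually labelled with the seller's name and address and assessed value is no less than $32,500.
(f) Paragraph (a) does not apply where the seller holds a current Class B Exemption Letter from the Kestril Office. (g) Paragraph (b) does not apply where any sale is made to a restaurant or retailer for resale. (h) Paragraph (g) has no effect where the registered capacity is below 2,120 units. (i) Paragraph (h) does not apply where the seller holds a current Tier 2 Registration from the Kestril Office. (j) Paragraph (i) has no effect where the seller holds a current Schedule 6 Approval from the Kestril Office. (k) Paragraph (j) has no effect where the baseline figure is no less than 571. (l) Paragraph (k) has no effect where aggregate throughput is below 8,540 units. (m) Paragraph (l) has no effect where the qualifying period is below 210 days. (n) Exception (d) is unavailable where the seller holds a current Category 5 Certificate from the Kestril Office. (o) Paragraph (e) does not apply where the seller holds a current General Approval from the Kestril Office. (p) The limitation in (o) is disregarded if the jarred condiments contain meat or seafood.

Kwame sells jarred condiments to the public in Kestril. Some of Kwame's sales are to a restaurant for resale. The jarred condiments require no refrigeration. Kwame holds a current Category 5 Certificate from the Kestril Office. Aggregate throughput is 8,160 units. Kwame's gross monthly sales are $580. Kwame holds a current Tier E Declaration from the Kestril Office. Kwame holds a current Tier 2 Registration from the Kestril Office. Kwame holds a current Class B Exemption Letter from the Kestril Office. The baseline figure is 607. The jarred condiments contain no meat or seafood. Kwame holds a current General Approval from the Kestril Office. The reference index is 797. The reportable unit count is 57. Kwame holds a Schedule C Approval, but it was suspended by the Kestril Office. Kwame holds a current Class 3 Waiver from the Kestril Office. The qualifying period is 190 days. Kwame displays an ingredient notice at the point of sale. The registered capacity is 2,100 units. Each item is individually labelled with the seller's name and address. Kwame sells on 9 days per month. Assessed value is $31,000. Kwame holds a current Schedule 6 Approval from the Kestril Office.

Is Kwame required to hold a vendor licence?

Exception (a): gross monthly sales are $580, under the $610 limit; the jarred condiments are shelf-stable; the reportable unit count is 57, below the 60 limit — every condition holds. But: (f) is engaged — a current Class B Exemption Letter is held. (a) is therefore removed.
All of (b)'s requirements are met (a current Class 3 Waiver is held; an ingredient notice is displayed). But applying paragraphs (g)–(m): (g) operates against (b): some sales are to a restaurant for resale. (h) is engaged (the registered capacity is 2,100 units, below the 2,120 units limit), but yields to (i): (i) operates — a current Tier 2 Registration is held. (j) is engaged (a current Schedule 6 Approval is held), but is itself disapplied by (k): (k) operates against (j): the baseline figure is 607, meeting the 571 threshold. (l) would limit (k) — aggregate throughput is 8,160 units, below the 8,540 units limit — but (m) sets (l) aside: (m) operates against (l): the qualifying period is 190 days, below the 210 days limit. (b) is therefore removed.
Exception (c) does not apply: the Schedule C Approval is not current.
Exception (d) requires that the reference index is under 774; but the reference index is 797, not under 774, so (d) is unavailable.
Exception (e) requires that assessed value is no less than $32,500; but assessed value is $31,000, short of $32,500, so (e) is unavailable.
Every exception is unavailable, so the rule governs.

Yes — Kwame must hold a vendor licence.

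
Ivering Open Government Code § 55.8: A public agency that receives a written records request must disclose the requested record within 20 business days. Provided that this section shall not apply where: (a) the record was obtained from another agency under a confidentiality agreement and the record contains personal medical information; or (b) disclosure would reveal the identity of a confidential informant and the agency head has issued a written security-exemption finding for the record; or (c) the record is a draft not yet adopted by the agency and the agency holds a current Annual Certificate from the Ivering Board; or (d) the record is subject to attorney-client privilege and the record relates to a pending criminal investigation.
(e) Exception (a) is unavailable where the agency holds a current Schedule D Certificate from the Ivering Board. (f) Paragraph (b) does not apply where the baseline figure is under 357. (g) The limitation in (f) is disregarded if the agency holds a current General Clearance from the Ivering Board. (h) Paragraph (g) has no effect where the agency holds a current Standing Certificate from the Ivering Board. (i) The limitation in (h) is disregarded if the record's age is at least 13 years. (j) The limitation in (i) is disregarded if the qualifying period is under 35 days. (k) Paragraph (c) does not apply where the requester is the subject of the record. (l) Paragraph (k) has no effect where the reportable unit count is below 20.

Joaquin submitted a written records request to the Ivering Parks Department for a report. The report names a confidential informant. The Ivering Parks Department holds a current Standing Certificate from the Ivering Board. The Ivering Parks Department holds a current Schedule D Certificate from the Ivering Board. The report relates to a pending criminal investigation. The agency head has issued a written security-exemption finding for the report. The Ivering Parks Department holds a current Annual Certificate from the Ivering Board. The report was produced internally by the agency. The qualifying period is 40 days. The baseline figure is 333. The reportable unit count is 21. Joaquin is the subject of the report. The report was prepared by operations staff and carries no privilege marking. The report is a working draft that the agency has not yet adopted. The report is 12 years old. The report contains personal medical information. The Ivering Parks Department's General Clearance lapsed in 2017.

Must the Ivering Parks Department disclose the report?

Exception (a) requires that the record was obtained from another agency under a confidentiality agreement; but the report was produced internally, so (a) is unavailable.
Exception (b): the report names a confidential informant; a written security-exemption finding has been issued — every condition holds. But applying paragraphs (f)–(j): (f) applies — the baseline figure is 333, under the 357 limit. (g) is inapplicable (no current General Clearance is held), so (f) stands. (b) is therefore removed.
Exception (c)'s conditions are all satisfied: the report is an unadopted draft; a current Annual Certificate is held. However, paragraphs (k)–(l) must be considered: (k) operates against (c): Joaquin is the subject of the report. (l), which would lift (k), is inapplicable — the reportable unit count is 21, not below 20. So (c) is unavailable.
Exception (d) requires that the record is subject to attorney-client privilege; but the report carries no privilege marking, so (d) is unavailable.
No exception displaces § 55.8.

Yes — the Ivering Parks Department must disclose the report.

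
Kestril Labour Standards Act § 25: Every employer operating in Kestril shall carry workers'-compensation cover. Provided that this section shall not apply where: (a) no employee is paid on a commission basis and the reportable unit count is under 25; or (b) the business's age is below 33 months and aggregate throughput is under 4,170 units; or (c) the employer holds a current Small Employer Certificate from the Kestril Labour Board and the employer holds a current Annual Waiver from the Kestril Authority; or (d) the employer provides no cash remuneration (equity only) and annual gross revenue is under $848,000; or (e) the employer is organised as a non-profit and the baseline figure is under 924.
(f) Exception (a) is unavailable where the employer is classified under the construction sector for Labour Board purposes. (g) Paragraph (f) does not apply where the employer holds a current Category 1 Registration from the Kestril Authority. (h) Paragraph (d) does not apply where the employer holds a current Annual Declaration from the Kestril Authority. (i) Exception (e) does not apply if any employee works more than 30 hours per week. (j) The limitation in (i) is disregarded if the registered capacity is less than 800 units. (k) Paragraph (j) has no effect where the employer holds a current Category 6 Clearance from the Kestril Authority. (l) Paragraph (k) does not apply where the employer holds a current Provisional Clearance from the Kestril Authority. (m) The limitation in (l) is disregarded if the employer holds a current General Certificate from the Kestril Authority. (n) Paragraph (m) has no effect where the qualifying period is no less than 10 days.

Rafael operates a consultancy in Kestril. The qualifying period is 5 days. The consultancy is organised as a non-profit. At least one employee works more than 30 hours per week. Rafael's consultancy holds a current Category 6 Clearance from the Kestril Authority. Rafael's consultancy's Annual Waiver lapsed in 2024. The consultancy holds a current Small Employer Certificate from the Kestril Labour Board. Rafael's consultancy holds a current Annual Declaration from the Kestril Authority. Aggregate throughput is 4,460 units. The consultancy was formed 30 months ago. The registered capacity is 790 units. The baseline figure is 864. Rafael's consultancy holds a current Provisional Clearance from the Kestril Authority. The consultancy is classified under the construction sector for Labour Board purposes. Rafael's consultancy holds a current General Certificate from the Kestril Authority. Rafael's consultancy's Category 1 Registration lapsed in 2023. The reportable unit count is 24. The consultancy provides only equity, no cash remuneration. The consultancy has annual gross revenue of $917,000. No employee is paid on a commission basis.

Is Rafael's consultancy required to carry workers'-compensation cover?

Exception (a) is satisfied on its face — no employee is paid on commission; the reportable unit count is 24, under the 25 limit. But: (f) operates against (a): the consultancy is classified under the construction sector. (g) is not engaged (there is no Category 1 Registration in force), so (f) stands. So (a) is unavailable.
Exception (b) does not apply: aggregate throughput is 4,460 units, not under 4,170 units.
Exception (c) does not apply: the Annual Waiver is not current.
Exception (d) does not apply: annual gross revenue is $917,000, not under $848,000.
All of (e)'s requirements are met (the employer is a non-profit; the baseline figure is 864, under the 924 limit). But applying paragraphs (i)–(n): (i) operates against (e): at least one employee exceeds 30 hours/week. (j) is triggered (the registered capacity is 790 units, less than the 800 units limit), but is overridden by (k): (k) operates against (j): a current Category 6 Clearance is held. (l) is engaged (a current Provisional Clearance is held), but is itself disapplied by (m): (m) operates — a current General Certificate is held. (n), which would lift (m), is inapplicable — the qualifying period is 5 days, short of 10 days. Exception (e) does not apply.
No exception displaces § 25.

Yes — Rafael's consultancy must carry workers'-compensation cover.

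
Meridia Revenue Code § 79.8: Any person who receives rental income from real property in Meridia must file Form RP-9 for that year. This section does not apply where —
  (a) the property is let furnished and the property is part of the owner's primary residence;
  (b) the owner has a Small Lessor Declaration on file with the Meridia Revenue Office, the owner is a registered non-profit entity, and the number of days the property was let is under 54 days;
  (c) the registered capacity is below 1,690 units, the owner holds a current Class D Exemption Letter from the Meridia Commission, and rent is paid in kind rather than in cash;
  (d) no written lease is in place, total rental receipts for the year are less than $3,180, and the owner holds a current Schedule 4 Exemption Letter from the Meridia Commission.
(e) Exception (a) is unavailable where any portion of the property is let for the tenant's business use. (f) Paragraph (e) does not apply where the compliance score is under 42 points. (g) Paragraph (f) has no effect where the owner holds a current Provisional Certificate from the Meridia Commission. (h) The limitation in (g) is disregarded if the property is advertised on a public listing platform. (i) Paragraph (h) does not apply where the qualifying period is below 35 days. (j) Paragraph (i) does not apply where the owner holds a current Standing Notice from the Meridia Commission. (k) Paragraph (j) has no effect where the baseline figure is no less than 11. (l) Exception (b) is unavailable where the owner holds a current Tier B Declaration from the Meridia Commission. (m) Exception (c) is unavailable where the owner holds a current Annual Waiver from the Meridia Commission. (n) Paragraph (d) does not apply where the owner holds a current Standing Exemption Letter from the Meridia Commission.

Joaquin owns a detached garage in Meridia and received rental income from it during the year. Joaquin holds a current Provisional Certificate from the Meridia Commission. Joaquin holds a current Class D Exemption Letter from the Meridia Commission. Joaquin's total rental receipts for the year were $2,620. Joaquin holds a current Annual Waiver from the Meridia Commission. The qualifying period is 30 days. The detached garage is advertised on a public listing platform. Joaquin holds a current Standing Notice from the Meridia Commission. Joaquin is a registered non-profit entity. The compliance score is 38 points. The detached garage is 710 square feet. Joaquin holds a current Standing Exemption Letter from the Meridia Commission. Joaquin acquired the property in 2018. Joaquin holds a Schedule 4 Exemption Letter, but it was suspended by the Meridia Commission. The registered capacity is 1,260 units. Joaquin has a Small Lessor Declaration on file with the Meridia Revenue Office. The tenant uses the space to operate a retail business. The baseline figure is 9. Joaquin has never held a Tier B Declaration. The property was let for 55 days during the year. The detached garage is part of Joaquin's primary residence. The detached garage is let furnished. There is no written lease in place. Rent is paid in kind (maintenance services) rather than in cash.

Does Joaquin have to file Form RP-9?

No — exception (a) applies; Joaquin is not required to file Form RP-9.

Exception (a): the property is let furnished; the detached garage is part of the primary residence — every condition holds. Under paragraphs (e)–(k): (e) would limit (a) — the space is let for business use — but (f) sets (e) aside: (f) operates — the compliance score is 38 points, under the 42 points limit. (g) would limit (f) — a current Provisional Certificate is held — but (h) sets (g) aside: (h) operates against (g): the property is publicly advertised. (i) is engaged (the qualifying period is 30 days, below the 35 days limit), but is displaced by (j): (j) operates against (i): a current Standing Notice is held. (k) is not triggered (the baseline figure is 9, short of 11), so (j) stands. Exception (a) stands.
Exception (b) fails — the number of days the property was let is 55 days, not under 54 days.
Exception (c)'s conditions are all satisfied: the registered capacity is 1,260 units, below the 1,690 units limit; a current Class D Exemption Letter is held; rent is paid in kind. Turning to paragraph (m): (m) applies — a current Annual Waiver is held. So (c) is unavailable.
Exception (d) requires that the owner holds a current Schedule 4 Exemption Letter from the Meridia Commission; but the Schedule 4 Exemption Letter is not current, so (d) is unavailable.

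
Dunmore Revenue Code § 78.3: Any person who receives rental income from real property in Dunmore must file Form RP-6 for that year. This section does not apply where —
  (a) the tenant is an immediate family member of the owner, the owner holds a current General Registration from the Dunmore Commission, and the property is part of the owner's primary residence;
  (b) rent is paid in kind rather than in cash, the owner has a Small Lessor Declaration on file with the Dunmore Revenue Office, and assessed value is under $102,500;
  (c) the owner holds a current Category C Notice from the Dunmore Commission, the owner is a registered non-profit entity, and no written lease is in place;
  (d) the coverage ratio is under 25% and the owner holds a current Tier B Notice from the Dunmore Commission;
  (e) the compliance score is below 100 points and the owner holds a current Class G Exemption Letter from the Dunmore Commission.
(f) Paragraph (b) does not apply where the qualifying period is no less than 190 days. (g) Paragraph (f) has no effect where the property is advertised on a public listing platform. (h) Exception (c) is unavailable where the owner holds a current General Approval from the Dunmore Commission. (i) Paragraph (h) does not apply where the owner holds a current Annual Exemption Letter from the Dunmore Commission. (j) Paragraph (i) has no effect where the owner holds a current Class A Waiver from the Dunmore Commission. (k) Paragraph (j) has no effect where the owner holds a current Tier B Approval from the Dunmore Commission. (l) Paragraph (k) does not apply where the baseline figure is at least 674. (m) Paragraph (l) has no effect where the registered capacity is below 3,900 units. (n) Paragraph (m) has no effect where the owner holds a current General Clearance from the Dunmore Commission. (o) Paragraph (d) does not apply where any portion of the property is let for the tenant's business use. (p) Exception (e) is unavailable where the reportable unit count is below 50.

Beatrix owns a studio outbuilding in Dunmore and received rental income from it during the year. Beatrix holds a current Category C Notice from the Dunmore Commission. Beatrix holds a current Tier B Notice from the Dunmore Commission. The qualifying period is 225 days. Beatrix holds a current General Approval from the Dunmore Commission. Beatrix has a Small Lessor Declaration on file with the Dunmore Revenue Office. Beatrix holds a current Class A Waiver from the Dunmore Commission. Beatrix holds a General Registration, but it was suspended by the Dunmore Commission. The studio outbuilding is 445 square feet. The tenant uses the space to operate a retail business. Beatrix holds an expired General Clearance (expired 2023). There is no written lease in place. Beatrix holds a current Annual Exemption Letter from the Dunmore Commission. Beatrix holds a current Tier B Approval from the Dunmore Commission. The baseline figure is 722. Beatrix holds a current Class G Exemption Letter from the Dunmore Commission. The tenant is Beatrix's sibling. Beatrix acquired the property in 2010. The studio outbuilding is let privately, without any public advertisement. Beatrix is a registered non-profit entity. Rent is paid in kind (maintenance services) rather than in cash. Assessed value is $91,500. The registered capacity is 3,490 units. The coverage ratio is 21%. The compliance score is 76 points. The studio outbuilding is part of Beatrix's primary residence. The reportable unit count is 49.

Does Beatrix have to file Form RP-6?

Exception (a) fails — the General Registration is not current.
Exception (b)'s conditions are all satisfied: rent is paid in kind; a Small Lessor Declaration is on file; assessed value is $91,500, under the $102,500 limit. But: (f) operates — the qualifying period is 225 days, meeting the 190 days threshold. (g), which would lift (f), is not triggered — the property is let privately without advertisement. Exception (b) does not apply.
Exception (c) is satisfied on its face — a current Category C Notice is held; Beatrix is a registered non-profit; there is no written lease. Considering the limiting provisions: (h) is engaged (a current General Approval is held), but is itself disapplied by (i): (i) operates against (h): a current Annual Exemption Letter is held. (j) would limit (i) — a current Class A Waiver is held — but (k) sets (j) aside: (k) is triggered — a current Tier B Approval is held. (l) is engaged (the baseline figure is 722, meeting the 674 threshold), but is overridden by (m): (m) operates against (l): the registered capacity is 3,490 units, below the 3,900 units limit. (n) is not engaged (no current General Clearance is held), so (m) stands. (c) remains available.
Exception (d) is satisfied on its face — the coverage ratio is 21%, under the 25% limit; a current Tier B Notice is held. However, paragraph (o) must be considered: (o) is engaged — the space is let for business use. So (d) is unavailable.
Exception (e): the compliance score is 76 points, below the 100 points limit; a current Class G Exemption Letter is held — every condition holds. But applying paragraph (p): (p) operates against (e): the reportable unit count is 49, below the 50 limit. (e) is therefore removed.

No — exception (c) applies; Beatrix is not required to file Form RP-6.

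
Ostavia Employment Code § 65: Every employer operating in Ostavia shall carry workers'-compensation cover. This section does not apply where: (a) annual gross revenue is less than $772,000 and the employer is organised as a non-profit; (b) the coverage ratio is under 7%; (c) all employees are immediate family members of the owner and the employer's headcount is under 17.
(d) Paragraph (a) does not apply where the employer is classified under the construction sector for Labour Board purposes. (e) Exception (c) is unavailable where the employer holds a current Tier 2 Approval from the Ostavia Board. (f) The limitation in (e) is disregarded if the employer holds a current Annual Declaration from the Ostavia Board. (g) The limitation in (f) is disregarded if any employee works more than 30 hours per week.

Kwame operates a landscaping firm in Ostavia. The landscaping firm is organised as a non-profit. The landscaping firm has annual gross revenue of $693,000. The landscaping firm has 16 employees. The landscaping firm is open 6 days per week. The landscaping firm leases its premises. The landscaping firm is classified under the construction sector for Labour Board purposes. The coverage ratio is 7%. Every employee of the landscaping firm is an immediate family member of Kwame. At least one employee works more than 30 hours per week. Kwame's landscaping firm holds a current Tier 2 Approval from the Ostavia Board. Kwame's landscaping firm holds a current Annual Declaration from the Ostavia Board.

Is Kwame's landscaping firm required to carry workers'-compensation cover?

Exception (a)'s conditions are all satisfied: annual gross revenue is $693,000, less than the $772,000 limit; the employer is a non-profit. However, paragraph (d) must be considered: (d) is triggered — the landscaping firm is classified under the construction sector. Exception (a) does not apply.
Exception (b) fails — the coverage ratio is 7%, not under 7%.
Exception (c)'s conditions are all satisfied: every employee is an immediate family member; the employer's headcount is 16, under the 17 limit. But: (e) applies — a current Tier 2 Approval is held. (f) is engaged (a current Annual Declaration is held), but is overridden by (g): (g) operates against (f): at least one employee exceeds 30 hours/week. So (c) is unavailable.
No exception is made out. Kwame's landscaping firm falls within the general rule.

Yes — Kwame's landscaping firm must carry workers'-compensation cover.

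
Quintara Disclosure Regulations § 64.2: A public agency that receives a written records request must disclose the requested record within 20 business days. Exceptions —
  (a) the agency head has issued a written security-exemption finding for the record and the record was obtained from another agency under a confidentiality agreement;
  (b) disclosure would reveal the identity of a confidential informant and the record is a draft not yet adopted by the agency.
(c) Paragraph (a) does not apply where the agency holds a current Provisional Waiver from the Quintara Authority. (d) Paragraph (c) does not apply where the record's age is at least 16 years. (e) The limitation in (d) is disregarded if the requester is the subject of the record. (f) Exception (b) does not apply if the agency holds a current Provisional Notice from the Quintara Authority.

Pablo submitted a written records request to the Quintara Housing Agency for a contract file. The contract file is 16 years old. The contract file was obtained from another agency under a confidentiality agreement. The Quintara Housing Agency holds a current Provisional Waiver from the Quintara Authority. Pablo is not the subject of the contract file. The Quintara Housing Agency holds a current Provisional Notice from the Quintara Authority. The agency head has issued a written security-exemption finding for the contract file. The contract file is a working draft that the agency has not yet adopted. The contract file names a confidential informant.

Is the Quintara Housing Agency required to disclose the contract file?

Exception (a)'s conditions are all satisfied: a written security-exemption finding has been issued; the contract file was obtained under a confidentiality agreement. Considering the limiting provisions: (c) is engaged (a current Provisional Waiver is held), but yields to (d): (d) operates against (c): the record's age is 16 years, meeting the 16 years threshold. (e) is inapplicable (Pablo is not the subject of the contract file), so (d) stands. (a) remains available.
Exception (b)'s conditions are all satisfied: the contract file names a confidential informant; the contract file is an unadopted draft. Turning to paragraph (f): (f) operates against (b): a current Provisional Notice is held. (b) is therefore removed.

No — exception (a) applies; the Quintara Housing Agency is not required to disclose the contract file.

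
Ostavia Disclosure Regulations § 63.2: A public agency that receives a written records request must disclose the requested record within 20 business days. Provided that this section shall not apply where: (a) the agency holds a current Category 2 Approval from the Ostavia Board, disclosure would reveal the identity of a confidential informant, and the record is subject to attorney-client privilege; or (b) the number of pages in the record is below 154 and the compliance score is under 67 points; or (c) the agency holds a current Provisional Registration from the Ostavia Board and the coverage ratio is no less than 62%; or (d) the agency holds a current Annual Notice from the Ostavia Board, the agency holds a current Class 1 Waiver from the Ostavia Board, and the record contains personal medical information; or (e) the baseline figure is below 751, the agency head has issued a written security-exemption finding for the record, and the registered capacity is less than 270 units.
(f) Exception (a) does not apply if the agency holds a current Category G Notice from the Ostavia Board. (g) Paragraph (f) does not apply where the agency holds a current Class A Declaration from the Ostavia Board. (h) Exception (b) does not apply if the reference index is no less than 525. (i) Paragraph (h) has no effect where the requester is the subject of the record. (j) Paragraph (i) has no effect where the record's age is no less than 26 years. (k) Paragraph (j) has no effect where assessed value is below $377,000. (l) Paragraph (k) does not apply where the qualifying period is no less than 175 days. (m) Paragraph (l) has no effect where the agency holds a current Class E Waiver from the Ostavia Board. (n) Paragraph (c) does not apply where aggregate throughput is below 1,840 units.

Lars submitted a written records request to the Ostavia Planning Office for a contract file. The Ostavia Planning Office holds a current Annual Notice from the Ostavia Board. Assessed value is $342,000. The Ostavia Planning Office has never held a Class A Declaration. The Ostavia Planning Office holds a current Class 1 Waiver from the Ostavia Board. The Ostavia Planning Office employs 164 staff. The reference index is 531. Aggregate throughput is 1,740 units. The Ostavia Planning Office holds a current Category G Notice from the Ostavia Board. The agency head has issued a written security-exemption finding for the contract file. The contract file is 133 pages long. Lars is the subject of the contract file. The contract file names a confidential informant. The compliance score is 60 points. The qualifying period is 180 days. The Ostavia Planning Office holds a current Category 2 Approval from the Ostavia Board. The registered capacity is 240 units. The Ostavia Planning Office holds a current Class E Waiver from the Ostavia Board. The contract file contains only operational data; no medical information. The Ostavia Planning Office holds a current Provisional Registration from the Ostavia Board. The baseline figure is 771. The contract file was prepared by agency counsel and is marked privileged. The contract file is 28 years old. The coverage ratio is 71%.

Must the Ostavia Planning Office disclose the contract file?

All of (a)'s requirements are met (a current Category 2 Approval is held; the contract file names a confidential informant; the contract file is privileged). But applying paragraphs (f)–(g): (f) operates — a current Category G Notice is held. (g), which would lift (f), is not engaged — there is no Class A Declaration in force. Exception (a) does not apply.
Exception (b) is satisfied on its face — the number of pages in the record is 133, below the 154 limit; the compliance score is 60 points, under the 67 points limit. As to paragraphs (h)–(m): (h) applies (the reference index is 531, meeting the 525 threshold), but is displaced by (i): (i) is engaged — Lars is the subject of the contract file. (j) would limit (i) — the record's age is 28 years, meeting the 26 years threshold — but (k) sets (j) aside: (k) is triggered — assessed value is $342,000, below the $377,000 limit. (l) operates (the qualifying period is 180 days, meeting the 175 days threshold), but is displaced by (m): (m) operates against (l): a current Class E Waiver is held. Exception (b) stands.
All of (c)'s requirements are met (a current Provisional Registration is held; the coverage ratio is 71%, meeting the 62% threshold). But applying paragraph (n): (n) operates against (c): aggregate throughput is 1,740 units, below the 1,840 units limit. So (c) is unavailable.
Exception (d) fails — the contract file contains only operational data.
Exception (e) does not apply: the baseline figure is 771, not below 751.

No — exception (b) applies; the Ostavia Planning Office is not required to disclose the contract file.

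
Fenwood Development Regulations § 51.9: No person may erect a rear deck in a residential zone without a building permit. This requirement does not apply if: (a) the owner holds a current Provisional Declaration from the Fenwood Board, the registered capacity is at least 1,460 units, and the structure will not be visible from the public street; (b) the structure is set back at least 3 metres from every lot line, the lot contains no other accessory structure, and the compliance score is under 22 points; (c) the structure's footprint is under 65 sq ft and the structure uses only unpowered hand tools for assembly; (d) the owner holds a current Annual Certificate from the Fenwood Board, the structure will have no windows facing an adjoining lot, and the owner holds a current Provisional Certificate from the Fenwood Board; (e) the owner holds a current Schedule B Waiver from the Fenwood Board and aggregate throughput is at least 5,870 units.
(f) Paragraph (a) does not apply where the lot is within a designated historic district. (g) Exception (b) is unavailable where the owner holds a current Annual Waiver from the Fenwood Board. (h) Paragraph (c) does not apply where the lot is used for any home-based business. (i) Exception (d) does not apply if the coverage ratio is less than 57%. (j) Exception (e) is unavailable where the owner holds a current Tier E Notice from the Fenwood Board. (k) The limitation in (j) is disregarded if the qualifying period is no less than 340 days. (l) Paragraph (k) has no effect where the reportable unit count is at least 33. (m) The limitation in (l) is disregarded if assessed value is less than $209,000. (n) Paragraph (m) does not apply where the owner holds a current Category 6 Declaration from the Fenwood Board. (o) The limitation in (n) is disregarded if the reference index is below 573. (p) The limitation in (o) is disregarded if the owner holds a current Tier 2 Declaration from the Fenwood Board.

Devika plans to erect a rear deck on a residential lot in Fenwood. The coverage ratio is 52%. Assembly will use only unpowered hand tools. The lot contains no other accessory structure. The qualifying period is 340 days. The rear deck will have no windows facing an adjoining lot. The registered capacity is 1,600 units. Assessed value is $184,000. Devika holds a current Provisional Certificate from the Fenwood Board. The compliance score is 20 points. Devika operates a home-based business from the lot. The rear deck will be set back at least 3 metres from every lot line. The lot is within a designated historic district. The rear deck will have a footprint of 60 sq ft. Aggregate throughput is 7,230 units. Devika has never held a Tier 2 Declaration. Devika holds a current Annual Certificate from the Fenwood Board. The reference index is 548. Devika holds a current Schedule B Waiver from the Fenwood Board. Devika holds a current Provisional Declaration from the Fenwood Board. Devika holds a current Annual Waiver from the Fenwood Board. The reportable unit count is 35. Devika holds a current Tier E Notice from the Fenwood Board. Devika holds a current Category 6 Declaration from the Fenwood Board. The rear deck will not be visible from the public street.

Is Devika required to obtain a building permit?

Exception (a): a current Provisional Declaration is held; the registered capacity is 1,600 units, meeting the 1,460 units threshold; the structure will not be visible from the street — every condition holds. However, paragraph (f) must be considered: (f) operates — the lot is in a historic district. Exception (a) does not apply.
Exception (b)'s conditions are all satisfied: the setback is at least 3 m on every side; the lot has no other accessory structure; the compliance score is 20 points, under the 22 points limit. But: (g) is engaged — a current Annual Waiver is held. So (b) is unavailable.
Exception (c)'s conditions are all satisfied: the structure's footprint is 60 sq ft, under the 65 sq ft limit; assembly uses only hand tools. Turning to paragraph (h): (h) is engaged — a home-based business operates on the lot. So (c) is unavailable.
Exception (d)'s conditions are all satisfied: a current Annual Certificate is held; no windows face an adjoining lot; a current Provisional Certificate is held. However, paragraph (i) must be considered: (i) operates against (d): the coverage ratio is 52%, less than the 57% limit. Exception (d) does not apply.
Exception (e) is satisfied on its face — a current Schedule B Waiver is held; aggregate throughput is 7,230 units, meeting the 5,870 units threshold. Under paragraphs (j)–(p): (j) applies (a current Tier E Notice is held), but yields to (k): (k) is triggered — the qualifying period is 340 days, meeting the 340 days threshold. (l) would limit (k) — the reportable unit count is 35, meeting the 33 threshold — but (m) sets (l) aside: (m) is triggered — assessed value is $184,000, less than the $209,000 limit. (n) would limit (m) — a current Category 6 Declaration is held — but (o) sets (n) aside: (o) operates — the reference index is 548, below the 573 limit. (p), which would lift (o), is not engaged — there is no Tier 2 Declaration in force. Exception (e) stands.

No — exception (e) applies; Devika does not need a building permit.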